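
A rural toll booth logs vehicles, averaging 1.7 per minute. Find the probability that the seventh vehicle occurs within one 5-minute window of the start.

0.7438

Over the interval, μ = 1.7 × 5 = 8.5 (a 5-minute window = 5 minutes).
The seventh arrival falls in the interval iff at least 7 events occur there: P(S_7 ≤ t) = P(N ≥ 7) = 1 − P(N ≤ 6) ≈ 0.7438.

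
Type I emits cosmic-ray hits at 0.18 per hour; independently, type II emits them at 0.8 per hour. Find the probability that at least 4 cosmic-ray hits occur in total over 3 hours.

Independent Poisson processes superpose: combined rate λ = 0.18 + 0.8 = 0.98 per hour.
Over the interval, μ = 0.98 × 3 = 2.94 (3 hours).
P(N ≥ 4) = 1 − P(N ≤ 3) ≈ 0.3393.

0.3393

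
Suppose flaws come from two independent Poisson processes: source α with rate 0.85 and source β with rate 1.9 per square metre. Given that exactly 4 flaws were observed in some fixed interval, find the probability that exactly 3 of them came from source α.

Given the total, each event is independently from source α with probability p = λ_α/(λ_α+λ_β) = 0.85/2.75 ≈ 0.3091.
So K ~ Binomial(4, 0.85/2.75): P(K = 3) = C(4,3) · (0.85/2.75)^3 · (1.9/2.75)^1 ≈ 0.0816.

0.0816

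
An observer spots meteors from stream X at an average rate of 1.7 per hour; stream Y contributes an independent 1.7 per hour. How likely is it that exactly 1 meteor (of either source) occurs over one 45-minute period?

0.1991

Independent Poisson processes superpose: combined rate λ = 1.7 + 1.7 = 3.4 per hour.
Over the interval, μ = 3.4 × 0.75 = 2.55 (a 45-minute period = 0.75 hours).
P(N = 1) = e^(−2.55) · 2.55^1/1! ≈ 0.1991.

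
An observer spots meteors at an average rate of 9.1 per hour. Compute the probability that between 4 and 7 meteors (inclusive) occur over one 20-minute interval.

Over the interval, μ = 9.1 × 1/3 ≈ 3.03333 (a 20-minute interval = 1/3 hours).
P(4 ≤ N ≤ 7) = Σ_{j=4}^{7} e^(−3.03333) · 3.03333^j/j! ≈ 0.3476.

0.3476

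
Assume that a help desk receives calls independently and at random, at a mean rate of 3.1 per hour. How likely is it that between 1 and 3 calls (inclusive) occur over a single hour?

With mean μ = 3.1 per hour,
P(1 ≤ N ≤ 3) = Σ_{j=1}^{3} e^(−3.1) · 3.1^j/j! ≈ 0.5798.

0.5798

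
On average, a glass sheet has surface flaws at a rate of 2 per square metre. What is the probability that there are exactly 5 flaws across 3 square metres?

0.1606

Over the interval, μ = 2 × 3 = 6 (3 square metres).
P(N = 5) = e^(−μ) μ^5/5! = e^(−6) · 6^5/120 ≈ 0.1606.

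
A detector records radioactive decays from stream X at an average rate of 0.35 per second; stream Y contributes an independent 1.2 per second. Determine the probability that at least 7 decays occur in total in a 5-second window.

0.6551

Independent Poisson processes superpose: combined rate λ = 0.35 + 1.2 = 1.55 per second.
Over the interval, μ = 1.55 × 5 = 7.75 (a 5-second window = 5 seconds).
P(N ≥ 7) = 1 − P(N ≤ 6) ≈ 0.6551.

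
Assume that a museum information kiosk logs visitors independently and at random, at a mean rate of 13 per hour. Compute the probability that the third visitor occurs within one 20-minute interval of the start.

Over the interval, μ = 13 × 1/3 ≈ 4.33333 (a 20-minute interval = 1/3 hours).
The third arrival falls in the interval iff at least 3 events occur there: P(S_3 ≤ t) = P(N ≥ 3) = 1 − P(N ≤ 2) ≈ 0.8068.

0.8068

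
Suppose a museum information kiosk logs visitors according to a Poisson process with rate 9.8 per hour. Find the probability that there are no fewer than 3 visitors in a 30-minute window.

0.8667

Over the interval, μ = 9.8 × 0.5 = 4.9 (a 30-minute window = 0.5 hours).
P(N ≥ 3) = 1 − P(N ≤ 2) = 1 − Σ_{j=0}^{2} e^(−μ) μ^j/j! ≈ 0.8667.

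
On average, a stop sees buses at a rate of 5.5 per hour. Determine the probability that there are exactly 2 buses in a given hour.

0.0618

With mean μ = 5.5 per hour,
P(N = 2) = e^(−μ) μ^2/2! = e^(−5.5) · 5.5^2/2 ≈ 0.0618.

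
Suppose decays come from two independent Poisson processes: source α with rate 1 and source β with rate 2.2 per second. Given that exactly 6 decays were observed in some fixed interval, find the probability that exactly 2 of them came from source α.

0.3273

Given the total, each event is independently from source α with probability p = λ_α/(λ_α+λ_β) = 1/3.2 = 0.3125.
So K ~ Binomial(6, 1/3.2): P(K = 2) = C(6,2) · (1/3.2)^2 · (2.2/3.2)^4 ≈ 0.3273.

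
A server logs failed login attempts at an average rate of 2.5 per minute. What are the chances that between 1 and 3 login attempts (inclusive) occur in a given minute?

With mean μ = 2.5 per minute,
P(1 ≤ N ≤ 3) = Σ_{j=1}^{3} e^(−2.5) · 2.5^j/j! ≈ 0.6755.

0.6755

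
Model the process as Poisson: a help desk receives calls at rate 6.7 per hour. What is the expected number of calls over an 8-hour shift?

E[N] = λt = 6.7 × 8 = 53.6 (an 8-hour shift = 8 hours).

53.6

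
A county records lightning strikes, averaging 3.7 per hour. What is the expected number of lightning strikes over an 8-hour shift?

29.6

E[N] = λt = 3.7 × 8 = 29.6 (an 8-hour shift = 8 hours).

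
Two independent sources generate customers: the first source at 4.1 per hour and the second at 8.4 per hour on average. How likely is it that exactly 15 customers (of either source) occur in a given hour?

0.0810

Independent Poisson processes superpose: combined rate λ = 4.1 + 8.4 = 12.5 per hour.
So μ = 12.5.
P(N = 15) = e^(−12.5) · 12.5^15/15! ≈ 0.0810.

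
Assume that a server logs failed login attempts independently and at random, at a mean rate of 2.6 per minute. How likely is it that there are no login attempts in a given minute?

0.0743

With mean μ = 2.6 per minute,
P(N = 0) = e^(−μ) μ^0/0! = e^(−2.6) · 2.6^0/1 ≈ 0.0743.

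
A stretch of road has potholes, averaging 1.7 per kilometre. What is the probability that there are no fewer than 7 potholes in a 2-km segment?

0.0579

Over the interval, μ = 1.7 × 2 = 3.4 (a 2-km segment = 2 kilometres).
P(N ≥ 7) = 1 − P(N ≤ 6) = 1 − Σ_{j=0}^{6} e^(−μ) μ^j/j! ≈ 0.0579.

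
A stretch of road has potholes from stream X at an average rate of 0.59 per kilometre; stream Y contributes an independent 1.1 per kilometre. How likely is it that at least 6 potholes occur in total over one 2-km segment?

0.1269

Independent Poisson processes superpose: combined rate λ = 0.59 + 1.1 = 1.69 per kilometre.
Over the interval, μ = 1.69 × 2 = 3.38 (a 2-km segment = 2 kilometres).
P(N ≥ 6) = 1 − P(N ≤ 5) ≈ 0.1269.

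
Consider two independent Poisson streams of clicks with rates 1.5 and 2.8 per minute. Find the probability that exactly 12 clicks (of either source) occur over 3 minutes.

0.1107

Independent Poisson processes superpose: combined rate λ = 1.5 + 2.8 = 4.3 per minute.
Over the interval, μ = 4.3 × 3 = 12.9 (3 minutes).
P(N = 12) = e^(−12.9) · 12.9^12/12! ≈ 0.1107.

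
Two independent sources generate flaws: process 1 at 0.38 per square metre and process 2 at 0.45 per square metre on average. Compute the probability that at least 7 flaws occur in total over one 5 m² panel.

Independent Poisson processes superpose: combined rate λ = 0.38 + 0.45 = 0.83 per square metre.
Over the interval, μ = 0.83 × 5 = 4.15 (a 5 m² panel = 5 square metres).
P(N ≥ 7) = 1 − P(N ≤ 6) ≈ 0.1269.

0.1269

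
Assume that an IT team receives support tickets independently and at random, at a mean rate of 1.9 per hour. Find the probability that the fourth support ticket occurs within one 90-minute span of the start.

Over the interval, μ = 1.9 × 1.5 = 2.85 (a 90-minute span = 1.5 hours).
The fourth arrival falls in the interval iff at least 4 events occur there: P(S_4 ≤ t) = P(N ≥ 4) = 1 − P(N ≤ 3) ≈ 0.3192.

0.3192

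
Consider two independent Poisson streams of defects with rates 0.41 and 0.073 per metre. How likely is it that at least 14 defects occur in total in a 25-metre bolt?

Independent Poisson processes superpose: combined rate λ = 0.41 + 0.073 = 0.483 per metre.
Over the interval, μ = 0.483 × 25 = 12.075 (a 25-metre bolt = 25 metres).
P(N ≥ 14) = 1 − P(N ≤ 13) ≈ 0.3264.

0.3264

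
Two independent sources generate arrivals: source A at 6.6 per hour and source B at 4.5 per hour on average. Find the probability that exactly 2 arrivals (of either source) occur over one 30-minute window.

0.0599

Independent Poisson processes superpose: combined rate λ = 6.6 + 4.5 = 11.1 per hour.
Over the interval, μ = 11.1 × 0.5 = 5.55 (a 30-minute window = 0.5 hours).
P(N = 2) = e^(−5.55) · 5.55^2/2! ≈ 0.0599.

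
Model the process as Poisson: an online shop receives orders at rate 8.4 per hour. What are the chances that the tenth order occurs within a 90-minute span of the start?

0.8061

Over the interval, μ = 8.4 × 1.5 = 12.6 (a 90-minute span = 1.5 hours).
The tenth arrival falls in the interval iff at least 10 events occur there: P(S_10 ≤ t) = P(N ≥ 10) = 1 − P(N ≤ 9) ≈ 0.8061.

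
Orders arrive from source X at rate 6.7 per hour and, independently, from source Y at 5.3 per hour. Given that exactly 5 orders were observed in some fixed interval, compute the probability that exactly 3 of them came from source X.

0.3395

Given the total, each event is independently from source X with probability p = λ_X/(λ_X+λ_Y) = 6.7/12 ≈ 0.5583.
So K ~ Binomial(5, 6.7/12): P(K = 3) = C(5,3) · (6.7/12)^3 · (5.3/12)^2 ≈ 0.3395.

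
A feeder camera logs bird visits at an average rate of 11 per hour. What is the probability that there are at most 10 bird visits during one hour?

0.4599

With mean μ = 11 per hour,
P(N ≤ 10) = Σ_{j=0}^{10} e^(−μ) μ^j/j! ≈ 0.4599.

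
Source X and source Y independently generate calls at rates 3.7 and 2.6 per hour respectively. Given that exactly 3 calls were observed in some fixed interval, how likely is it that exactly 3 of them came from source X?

0.2026

Given the total, each event is independently from source X with probability p = λ_X/(λ_X+λ_Y) = 3.7/6.3 ≈ 0.5873.
So K ~ Binomial(3, 3.7/6.3): P(K = 3) = C(3,3) · (3.7/6.3)^3 · (2.6/6.3)^0 ≈ 0.2026.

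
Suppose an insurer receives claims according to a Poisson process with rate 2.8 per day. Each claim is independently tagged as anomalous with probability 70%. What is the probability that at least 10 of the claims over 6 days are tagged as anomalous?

0.7360

Thinning: the claims that are tagged as anomalous themselves form a Poisson process with rate 0.7 × 2.8 = 1.96 per day.
Over the interval, μ = 1.96 × 6 = 11.76 (6 days).
P(N ≥ 10) = 1 − P(N ≤ 9) ≈ 0.7360.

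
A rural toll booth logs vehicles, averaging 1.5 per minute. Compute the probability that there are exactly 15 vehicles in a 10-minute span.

0.1024

Over the interval, μ = 1.5 × 10 = 15 (a 10-minute span = 10 minutes).
P(N = 15) = e^(−μ) μ^15/15! = e^(−15) · 15^15/1307674368000 ≈ 0.1024.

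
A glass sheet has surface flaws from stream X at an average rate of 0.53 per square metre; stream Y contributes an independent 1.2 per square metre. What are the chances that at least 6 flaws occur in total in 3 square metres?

0.4173

Independent Poisson processes superpose: combined rate λ = 0.53 + 1.2 = 1.73 per square metre.
Over the interval, μ = 1.73 × 3 = 5.19 (3 square metres).
P(N ≥ 6) = 1 − P(N ≤ 5) ≈ 0.4173.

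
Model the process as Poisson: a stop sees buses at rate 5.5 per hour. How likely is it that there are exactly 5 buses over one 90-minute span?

Over the interval, μ = 5.5 × 1.5 = 8.25 (a 90-minute span = 1.5 hours).
P(N = 5) = e^(−μ) μ^5/5! = e^(−8.25) · 8.25^5/120 ≈ 0.0832.

0.0832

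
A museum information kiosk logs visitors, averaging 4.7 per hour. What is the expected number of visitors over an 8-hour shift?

E[N] = λt = 4.7 × 8 = 37.6 (an 8-hour shift = 8 hours).

37.6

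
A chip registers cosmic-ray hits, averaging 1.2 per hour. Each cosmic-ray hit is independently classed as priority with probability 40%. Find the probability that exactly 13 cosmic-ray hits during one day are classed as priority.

Thinning: the cosmic-ray hits that are classed as priority themselves form a Poisson process with rate 0.4 × 1.2 = 0.48 per hour.
Over the interval, μ = 0.48 × 24 = 11.52 (a day = 24 hours).
P(N = 13) = e^(−11.52) · 11.52^13/13! ≈ 0.1004.

0.1004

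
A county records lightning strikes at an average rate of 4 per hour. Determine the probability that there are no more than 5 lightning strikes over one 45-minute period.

Over the interval, μ = 4 × 0.75 = 3 (a 45-minute period = 0.75 hours).
P(N ≤ 5) = Σ_{j=0}^{5} e^(−μ) μ^j/j! ≈ 0.9161.

0.9161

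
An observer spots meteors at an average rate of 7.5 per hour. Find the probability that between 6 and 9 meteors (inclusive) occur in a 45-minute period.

Over the interval, μ = 7.5 × 0.75 = 5.625 (a 45-minute period = 0.75 hours).
P(6 ≤ N ≤ 9) = Σ_{j=6}^{9} e^(−5.625) · 5.625^j/j! ≈ 0.4319.

0.4319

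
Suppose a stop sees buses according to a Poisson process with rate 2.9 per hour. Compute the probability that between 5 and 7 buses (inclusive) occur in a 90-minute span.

0.3645

Over the interval, μ = 2.9 × 1.5 = 4.35 (a 90-minute span = 1.5 hours).
P(5 ≤ N ≤ 7) = Σ_{j=5}^{7} e^(−4.35) · 4.35^j/j! ≈ 0.3645.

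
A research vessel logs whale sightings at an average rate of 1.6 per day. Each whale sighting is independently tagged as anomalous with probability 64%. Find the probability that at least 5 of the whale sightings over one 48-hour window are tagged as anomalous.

0.0571

Thinning: the whale sightings that are tagged as anomalous themselves form a Poisson process with rate 0.64 × 1.6 = 1.024 per day.
Over the interval, μ = 1.024 × 2 = 2.048 (a 48-hour window = 2 days).
P(N ≥ 5) = 1 − P(N ≤ 4) ≈ 0.0571.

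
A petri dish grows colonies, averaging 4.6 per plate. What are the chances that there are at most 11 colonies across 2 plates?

0.7832

Over the interval, μ = 4.6 × 2 = 9.2 (2 plates).
P(N ≤ 11) = Σ_{j=0}^{11} e^(−μ) μ^j/j! ≈ 0.7832.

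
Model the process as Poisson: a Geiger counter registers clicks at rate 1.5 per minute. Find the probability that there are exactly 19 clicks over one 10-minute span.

0.0557

Over the interval, μ = 1.5 × 10 = 15 (a 10-minute span = 10 minutes).
P(N = 19) = e^(−μ) μ^19/19! = e^(−15) · 15^19/121645100408832000 ≈ 0.0557.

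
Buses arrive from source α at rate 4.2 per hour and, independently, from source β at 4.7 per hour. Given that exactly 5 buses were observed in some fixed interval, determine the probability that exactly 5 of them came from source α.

Given the total, each event is independently from source α with probability p = λ_α/(λ_α+λ_β) = 4.2/8.9 ≈ 0.4719.
So K ~ Binomial(5, 4.2/8.9): P(K = 5) = C(5,5) · (4.2/8.9)^5 · (4.7/8.9)^0 ≈ 0.0234.

0.0234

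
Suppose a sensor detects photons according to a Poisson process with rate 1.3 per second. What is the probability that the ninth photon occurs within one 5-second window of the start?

Over the interval, μ = 1.3 × 5 = 6.5 (a 5-second window = 5 seconds).
The ninth arrival falls in the interval iff at least 9 events occur there: P(S_9 ≤ t) = P(N ≥ 9) = 1 − P(N ≤ 8) ≈ 0.2084.

0.2084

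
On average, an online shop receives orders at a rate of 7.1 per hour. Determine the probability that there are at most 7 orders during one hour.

0.5838

With mean μ = 7.1 per hour,
P(N ≤ 7) = Σ_{j=0}^{7} e^(−μ) μ^j/j! ≈ 0.5838.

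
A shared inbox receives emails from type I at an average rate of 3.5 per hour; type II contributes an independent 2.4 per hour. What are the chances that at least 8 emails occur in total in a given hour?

Independent Poisson processes superpose: combined rate λ = 3.5 + 2.4 = 5.9 per hour.
So μ = 5.9.
P(N ≥ 8) = 1 − P(N ≤ 7) ≈ 0.2424.

0.2424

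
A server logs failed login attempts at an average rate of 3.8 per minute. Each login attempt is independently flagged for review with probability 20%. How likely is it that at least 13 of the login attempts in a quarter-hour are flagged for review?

0.3558

Thinning: the login attempts that are flagged for review themselves form a Poisson process with rate 0.2 × 3.8 = 0.76 per minute.
Over the interval, μ = 0.76 × 15 = 11.4 (a quarter-hour = 15 minutes).
P(N ≥ 13) = 1 − P(N ≤ 12) ≈ 0.3558.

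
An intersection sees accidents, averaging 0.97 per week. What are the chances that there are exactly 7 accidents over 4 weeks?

0.0542

Over the interval, μ = 0.97 × 4 = 3.88 (4 weeks).
P(N = 7) = e^(−μ) μ^7/7! = e^(−3.88) · 3.88^7/5040 ≈ 0.0542.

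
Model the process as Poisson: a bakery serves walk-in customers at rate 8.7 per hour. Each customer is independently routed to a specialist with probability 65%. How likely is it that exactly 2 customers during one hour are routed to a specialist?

0.0560

Thinning: the customers that are routed to a specialist themselves form a Poisson process with rate 0.65 × 8.7 = 5.655 per hour.
So μ = 5.655.
P(N = 2) = e^(−5.655) · 5.655^2/2! ≈ 0.0560.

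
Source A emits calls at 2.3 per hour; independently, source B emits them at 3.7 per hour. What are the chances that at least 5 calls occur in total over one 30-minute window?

Independent Poisson processes superpose: combined rate λ = 2.3 + 3.7 = 6 per hour.
Over the interval, μ = 6 × 0.5 = 3 (a 30-minute window = 0.5 hours).
P(N ≥ 5) = 1 − P(N ≤ 4) ≈ 0.1847.

0.1847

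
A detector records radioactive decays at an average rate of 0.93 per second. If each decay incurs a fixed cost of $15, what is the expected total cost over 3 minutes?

E[N] = 0.93 × 180 = 167.4 (3 minutes = 180 seconds); E[cost] = 167.4 × $15 = $2511.

$2511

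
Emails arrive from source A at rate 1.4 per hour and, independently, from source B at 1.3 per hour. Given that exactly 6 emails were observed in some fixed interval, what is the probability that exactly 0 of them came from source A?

Given the total, each event is independently from source A with probability p = λ_A/(λ_A+λ_B) = 1.4/2.7 ≈ 0.5185.
So K ~ Binomial(6, 1.4/2.7): P(K = 0) = C(6,0) · (1.4/2.7)^0 · (1.3/2.7)^6 ≈ 0.0125.

0.0125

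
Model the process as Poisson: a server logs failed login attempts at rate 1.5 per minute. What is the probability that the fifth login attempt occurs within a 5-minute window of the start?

0.8679

Over the interval, μ = 1.5 × 5 = 7.5 (a 5-minute window = 5 minutes).
The fifth arrival falls in the interval iff at least 5 events occur there: P(S_5 ≤ t) = P(N ≥ 5) = 1 − P(N ≤ 4) ≈ 0.8679.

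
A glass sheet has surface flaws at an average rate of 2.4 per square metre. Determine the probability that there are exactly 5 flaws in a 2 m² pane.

0.1747

Over the interval, μ = 2.4 × 2 = 4.8 (a 2 m² pane = 2 square metres).
P(N = 5) = e^(−μ) μ^5/5! = e^(−4.8) · 4.8^5/120 ≈ 0.1747.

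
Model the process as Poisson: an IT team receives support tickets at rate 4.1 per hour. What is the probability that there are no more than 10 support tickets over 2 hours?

Over the interval, μ = 4.1 × 2 = 8.2 (2 hours).
P(N ≤ 10) = Σ_{j=0}^{10} e^(−μ) μ^j/j! ≈ 0.7955.

0.7955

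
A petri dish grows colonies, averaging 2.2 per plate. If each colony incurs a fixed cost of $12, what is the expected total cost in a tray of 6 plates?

E[N] = 2.2 × 6 = 13.2 (a tray of 6 plates = 6 plates); E[cost] = 13.2 × $12 = $158.4.

$158.4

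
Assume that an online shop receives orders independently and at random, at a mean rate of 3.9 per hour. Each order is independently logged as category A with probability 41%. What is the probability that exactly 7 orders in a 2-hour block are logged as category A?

Thinning: the orders that are logged as category A themselves form a Poisson process with rate 0.41 × 3.9 = 1.599 per hour.
Over the interval, μ = 1.599 × 2 = 3.198 (a 2-hour block = 2 hours).
P(N = 7) = e^(−3.198) · 3.198^7/7! ≈ 0.0277.

0.0277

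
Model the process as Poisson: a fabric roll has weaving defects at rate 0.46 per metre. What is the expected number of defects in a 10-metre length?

4.6

E[N] = λt = 0.46 × 10 = 4.6 (a 10-metre length = 10 metres).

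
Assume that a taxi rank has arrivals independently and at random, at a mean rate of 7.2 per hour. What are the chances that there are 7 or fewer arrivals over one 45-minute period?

Over the interval, μ = 7.2 × 0.75 = 5.4 (a 45-minute period = 0.75 hours).
P(N ≤ 7) = Σ_{j=0}^{7} e^(−μ) μ^j/j! ≈ 0.8217.

0.8217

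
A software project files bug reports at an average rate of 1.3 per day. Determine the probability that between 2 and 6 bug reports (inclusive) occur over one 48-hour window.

0.7154

Over the interval, μ = 1.3 × 2 = 2.6 (a 48-hour window = 2 days).
P(2 ≤ N ≤ 6) = Σ_{j=2}^{6} e^(−2.6) · 2.6^j/j! ≈ 0.7154.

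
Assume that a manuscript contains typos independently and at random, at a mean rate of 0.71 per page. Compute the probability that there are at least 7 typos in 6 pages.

0.1395

Over the interval, μ = 0.71 × 6 = 4.26 (6 pages).
P(N ≥ 7) = 1 − P(N ≤ 6) = 1 − Σ_{j=0}^{6} e^(−μ) μ^j/j! ≈ 0.1395.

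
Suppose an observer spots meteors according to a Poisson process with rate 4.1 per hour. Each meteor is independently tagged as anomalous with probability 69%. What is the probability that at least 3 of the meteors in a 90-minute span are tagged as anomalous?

Thinning: the meteors that are tagged as anomalous themselves form a Poisson process with rate 0.69 × 4.1 = 2.829 per hour.
Over the interval, μ = 2.829 × 1.5 = 4.2435 (a 90-minute span = 1.5 hours).
P(N ≥ 3) = 1 − P(N ≤ 2) ≈ 0.7955.

0.7955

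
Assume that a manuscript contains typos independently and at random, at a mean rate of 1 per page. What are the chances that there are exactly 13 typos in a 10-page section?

0.0729

Over the interval, μ = 1 × 10 = 10 (a 10-page section = 10 pages).
P(N = 13) = e^(−μ) μ^13/13! = e^(−10) · 10^13/6227020800 ≈ 0.0729.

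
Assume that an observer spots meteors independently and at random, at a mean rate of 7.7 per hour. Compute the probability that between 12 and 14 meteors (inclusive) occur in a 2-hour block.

Over the interval, μ = 7.7 × 2 = 15.4 (a 2-hour block = 2 hours).
P(12 ≤ N ≤ 14) = Σ_{j=12}^{14} e^(−15.4) · 15.4^j/j! ≈ 0.2657.

0.2657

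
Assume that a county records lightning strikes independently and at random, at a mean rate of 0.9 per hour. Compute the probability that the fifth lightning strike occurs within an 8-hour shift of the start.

Over the interval, μ = 0.9 × 8 = 7.2 (an 8-hour shift = 8 hours).
The fifth arrival falls in the interval iff at least 5 events occur there: P(S_5 ≤ t) = P(N ≥ 5) = 1 − P(N ≤ 4) ≈ 0.8445.

0.8445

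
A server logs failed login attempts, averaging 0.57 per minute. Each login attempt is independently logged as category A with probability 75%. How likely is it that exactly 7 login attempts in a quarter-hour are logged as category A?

Thinning: the login attempts that are logged as category A themselves form a Poisson process with rate 0.75 × 0.57 = 0.4275 per minute.
Over the interval, μ = 0.4275 × 15 = 6.4125 (a quarter-hour = 15 minutes).
P(N = 7) = e^(−6.4125) · 6.4125^7/7! ≈ 0.1452.

0.1452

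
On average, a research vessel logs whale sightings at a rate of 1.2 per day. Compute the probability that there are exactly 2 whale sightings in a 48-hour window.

Over the interval, μ = 1.2 × 2 = 2.4 (a 48-hour window = 2 days).
P(N = 2) = e^(−μ) μ^2/2! = e^(−2.4) · 2.4^2/2 ≈ 0.2613.

0.2613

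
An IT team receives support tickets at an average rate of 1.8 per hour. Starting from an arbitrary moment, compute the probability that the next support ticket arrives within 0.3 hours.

Inter-arrival times are exponential with rate λ = 1.8 per hour.
P(T ≤ 0.3) = 1 − e^(−λt) = 1 − e^(−1.8 × 0.3) = 1 − e^(−0.54) ≈ 0.4173.

0.4173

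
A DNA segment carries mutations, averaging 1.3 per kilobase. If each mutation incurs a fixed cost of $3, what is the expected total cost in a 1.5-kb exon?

$5.85

E[N] = 1.3 × 1.5 = 1.95 (a 1.5-kb exon = 1.5 kilobases); E[cost] = 1.95 × $3 = $5.85.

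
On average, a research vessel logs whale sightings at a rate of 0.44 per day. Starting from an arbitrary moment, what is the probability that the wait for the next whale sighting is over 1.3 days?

The wait for the next event is exponential with rate λ = 0.44 per day.
P(T > 1.3) = e^(−λt) = e^(−0.44 × 1.3) = e^(−0.572) ≈ 0.5644.

0.5644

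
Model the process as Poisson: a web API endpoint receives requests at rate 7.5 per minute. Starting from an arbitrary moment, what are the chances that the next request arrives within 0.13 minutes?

Inter-arrival times are exponential with rate λ = 7.5 per minute.
P(T ≤ 0.13) = 1 − e^(−λt) = 1 − e^(−7.5 × 0.13) = 1 − e^(−0.975) ≈ 0.6228.

0.6228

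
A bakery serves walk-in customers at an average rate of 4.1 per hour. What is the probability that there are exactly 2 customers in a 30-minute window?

0.2705

Over the interval, μ = 4.1 × 0.5 = 2.05 (a 30-minute window = 0.5 hours).
P(N = 2) = e^(−μ) μ^2/2! = e^(−2.05) · 2.05^2/2 ≈ 0.2705.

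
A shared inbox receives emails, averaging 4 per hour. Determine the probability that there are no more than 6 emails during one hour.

With mean μ = 4 per hour,
P(N ≤ 6) = Σ_{j=0}^{6} e^(−μ) μ^j/j! ≈ 0.8893.

0.8893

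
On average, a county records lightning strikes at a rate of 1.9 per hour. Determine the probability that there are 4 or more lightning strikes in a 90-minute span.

0.3192

Over the interval, μ = 1.9 × 1.5 = 2.85 (a 90-minute span = 1.5 hours).
P(N ≥ 4) = 1 − P(N ≤ 3) = 1 − Σ_{j=0}^{3} e^(−μ) μ^j/j! ≈ 0.3192.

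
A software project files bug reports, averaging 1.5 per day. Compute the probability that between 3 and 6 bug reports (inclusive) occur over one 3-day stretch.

0.6575

Over the interval, μ = 1.5 × 3 = 4.5 (a 3-day stretch = 3 days).
P(3 ≤ N ≤ 6) = Σ_{j=3}^{6} e^(−4.5) · 4.5^j/j! ≈ 0.6575.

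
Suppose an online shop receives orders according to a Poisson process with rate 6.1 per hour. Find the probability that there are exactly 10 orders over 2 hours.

0.1013

Over the interval, μ = 6.1 × 2 = 12.2 (2 hours).
P(N = 10) = e^(−μ) μ^10/10! = e^(−12.2) · 12.2^10/3628800 ≈ 0.1013.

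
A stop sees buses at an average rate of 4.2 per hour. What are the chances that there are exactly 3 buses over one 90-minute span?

0.0765

Over the interval, μ = 4.2 × 1.5 = 6.3 (a 90-minute span = 1.5 hours).
P(N = 3) = e^(−μ) μ^3/3! = e^(−6.3) · 6.3^3/6 ≈ 0.0765.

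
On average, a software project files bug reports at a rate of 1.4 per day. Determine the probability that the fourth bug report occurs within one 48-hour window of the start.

0.3081

Over the interval, μ = 1.4 × 2 = 2.8 (a 48-hour window = 2 days).
The fourth arrival falls in the interval iff at least 4 events occur there: P(S_4 ≤ t) = P(N ≥ 4) = 1 − P(N ≤ 3) ≈ 0.3081.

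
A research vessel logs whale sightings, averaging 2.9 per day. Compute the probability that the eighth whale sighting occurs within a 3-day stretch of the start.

Over the interval, μ = 2.9 × 3 = 8.7 (a 3-day stretch = 3 days).
The eighth arrival falls in the interval iff at least 8 events occur there: P(S_8 ≤ t) = P(N ≥ 8) = 1 − P(N ≤ 7) ≈ 0.6398.

0.6398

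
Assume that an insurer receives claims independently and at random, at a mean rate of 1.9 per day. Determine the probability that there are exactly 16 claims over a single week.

Over the interval, μ = 1.9 × 7 = 13.3 (a week = 7 days).
P(N = 16) = e^(−μ) μ^16/16! = e^(−13.3) · 13.3^16/20922789888000 ≈ 0.0767.

0.0767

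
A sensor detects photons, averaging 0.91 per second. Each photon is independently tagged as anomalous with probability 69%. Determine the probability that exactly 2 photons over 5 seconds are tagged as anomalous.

0.2134

Thinning: the photons that are tagged as anomalous themselves form a Poisson process with rate 0.69 × 0.91 = 0.6279 per second.
Over the interval, μ = 0.6279 × 5 = 3.1395 (5 seconds).
P(N = 2) = e^(−3.1395) · 3.1395^2/2! ≈ 0.2134.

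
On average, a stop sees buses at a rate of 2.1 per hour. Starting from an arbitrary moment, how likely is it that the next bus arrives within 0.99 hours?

0.8749

Inter-arrival times are exponential with rate λ = 2.1 per hour.
P(T ≤ 0.99) = 1 − e^(−λt) = 1 − e^(−2.1 × 0.99) = 1 − e^(−2.079) ≈ 0.8749.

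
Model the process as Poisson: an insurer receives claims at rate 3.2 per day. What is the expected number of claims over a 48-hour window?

E[N] = λt = 3.2 × 2 = 6.4 (a 48-hour window = 2 days).

6.4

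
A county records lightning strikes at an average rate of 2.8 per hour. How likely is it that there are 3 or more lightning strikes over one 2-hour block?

0.9176

Over the interval, μ = 2.8 × 2 = 5.6 (a 2-hour block = 2 hours).
P(N ≥ 3) = 1 − P(N ≤ 2) = 1 − Σ_{j=0}^{2} e^(−μ) μ^j/j! ≈ 0.9176.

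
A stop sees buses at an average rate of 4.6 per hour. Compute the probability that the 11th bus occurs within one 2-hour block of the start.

Over the interval, μ = 4.6 × 2 = 9.2 (a 2-hour block = 2 hours).
The 11th arrival falls in the interval iff at least 11 events occur there: P(S_11 ≤ t) = P(N ≥ 11) = 1 − P(N ≤ 10) ≈ 0.3180.

0.3180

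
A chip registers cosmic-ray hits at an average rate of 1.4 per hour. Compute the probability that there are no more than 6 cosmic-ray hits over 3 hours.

0.8675

Over the interval, μ = 1.4 × 3 = 4.2 (3 hours).
P(N ≤ 6) = Σ_{j=0}^{6} e^(−μ) μ^j/j! ≈ 0.8675.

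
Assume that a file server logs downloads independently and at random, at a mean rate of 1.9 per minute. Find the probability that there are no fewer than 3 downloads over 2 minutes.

Over the interval, μ = 1.9 × 2 = 3.8 (2 minutes).
P(N ≥ 3) = 1 − P(N ≤ 2) = 1 − Σ_{j=0}^{2} e^(−μ) μ^j/j! ≈ 0.7311.

0.7311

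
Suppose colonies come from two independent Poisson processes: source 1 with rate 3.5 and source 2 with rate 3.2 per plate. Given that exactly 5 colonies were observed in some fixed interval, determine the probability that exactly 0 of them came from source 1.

0.0249

Given the total, each event is independently from source 1 with probability p = λ_1/(λ_1+λ_2) = 3.5/6.7 ≈ 0.5224.
So K ~ Binomial(5, 3.5/6.7): P(K = 0) = C(5,0) · (3.5/6.7)^0 · (3.2/6.7)^5 ≈ 0.0249.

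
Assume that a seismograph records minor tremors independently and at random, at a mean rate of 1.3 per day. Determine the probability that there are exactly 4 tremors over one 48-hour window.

Over the interval, μ = 1.3 × 2 = 2.6 (a 48-hour window = 2 days).
P(N = 4) = e^(−μ) μ^4/4! = e^(−2.6) · 2.6^4/24 ≈ 0.1414.

0.1414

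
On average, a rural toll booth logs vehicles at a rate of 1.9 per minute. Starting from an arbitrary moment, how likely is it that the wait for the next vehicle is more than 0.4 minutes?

The wait for the next event is exponential with rate λ = 1.9 per minute.
P(T > 0.4) = e^(−λt) = e^(−1.9 × 0.4) = e^(−0.76) ≈ 0.4677.

0.4677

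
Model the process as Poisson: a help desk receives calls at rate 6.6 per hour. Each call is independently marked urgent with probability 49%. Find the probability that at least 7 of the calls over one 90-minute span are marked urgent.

0.2164

Thinning: the calls that are marked urgent themselves form a Poisson process with rate 0.49 × 6.6 = 3.234 per hour.
Over the interval, μ = 3.234 × 1.5 = 4.851 (a 90-minute span = 1.5 hours).
P(N ≥ 7) = 1 − P(N ≤ 6) ≈ 0.2164.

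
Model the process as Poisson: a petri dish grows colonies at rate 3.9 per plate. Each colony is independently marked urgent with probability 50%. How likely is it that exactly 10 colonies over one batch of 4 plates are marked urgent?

0.0941

Thinning: the colonies that are marked urgent themselves form a Poisson process with rate 0.5 × 3.9 = 1.95 per plate.
Over the interval, μ = 1.95 × 4 = 7.8 (a batch of 4 plates = 4 plates).
P(N = 10) = e^(−7.8) · 7.8^10/10! ≈ 0.0941.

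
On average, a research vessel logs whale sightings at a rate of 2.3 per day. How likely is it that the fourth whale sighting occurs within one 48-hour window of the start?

Over the interval, μ = 2.3 × 2 = 4.6 (a 48-hour window = 2 days).
The fourth arrival falls in the interval iff at least 4 events occur there: P(S_4 ≤ t) = P(N ≥ 4) = 1 − P(N ≤ 3) ≈ 0.6743.

0.6743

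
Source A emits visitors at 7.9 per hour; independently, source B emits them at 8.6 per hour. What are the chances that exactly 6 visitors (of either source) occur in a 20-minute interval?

Independent Poisson processes superpose: combined rate λ = 7.9 + 8.6 = 16.5 per hour.
Over the interval, μ = 16.5 × 1/3 = 5.5 (a 20-minute interval = 1/3 hours).
P(N = 6) = e^(−5.5) · 5.5^6/6! ≈ 0.1571.

0.1571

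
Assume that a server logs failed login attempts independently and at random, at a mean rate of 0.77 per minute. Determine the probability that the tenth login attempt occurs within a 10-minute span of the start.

Over the interval, μ = 0.77 × 10 = 7.7 (a 10-minute span = 10 minutes).
The tenth arrival falls in the interval iff at least 10 events occur there: P(S_10 ≤ t) = P(N ≥ 10) = 1 − P(N ≤ 9) ≈ 0.2469.

0.2469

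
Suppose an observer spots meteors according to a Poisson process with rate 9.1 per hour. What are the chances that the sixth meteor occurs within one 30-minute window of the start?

Over the interval, μ = 9.1 × 0.5 = 4.55 (a 30-minute window = 0.5 hours).
The sixth arrival falls in the interval iff at least 6 events occur there: P(S_6 ≤ t) = P(N ≥ 6) = 1 − P(N ≤ 5) ≈ 0.3056.

0.3056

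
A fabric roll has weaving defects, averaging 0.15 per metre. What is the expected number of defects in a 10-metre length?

1.5

E[N] = λt = 0.15 × 10 = 1.5 (a 10-metre length = 10 metres).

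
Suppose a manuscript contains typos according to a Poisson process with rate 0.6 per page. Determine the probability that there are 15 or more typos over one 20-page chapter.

0.2280

Over the interval, μ = 0.6 × 20 = 12 (a 20-page chapter = 20 pages).
P(N ≥ 15) = 1 − P(N ≤ 14) = 1 − Σ_{j=0}^{14} e^(−μ) μ^j/j! ≈ 0.2280.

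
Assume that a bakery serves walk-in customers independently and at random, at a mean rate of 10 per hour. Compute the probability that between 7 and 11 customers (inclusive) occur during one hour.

0.5666

With mean μ = 10 per hour,
P(7 ≤ N ≤ 11) = Σ_{j=7}^{11} e^(−10) · 10^j/j! ≈ 0.5666.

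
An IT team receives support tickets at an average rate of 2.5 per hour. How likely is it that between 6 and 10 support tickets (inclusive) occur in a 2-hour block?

0.3703

Over the interval, μ = 2.5 × 2 = 5 (a 2-hour block = 2 hours).
P(6 ≤ N ≤ 10) = Σ_{j=6}^{10} e^(−5) · 5^j/j! ≈ 0.3703.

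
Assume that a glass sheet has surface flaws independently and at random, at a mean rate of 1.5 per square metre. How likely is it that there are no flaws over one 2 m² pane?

Over the interval, μ = 1.5 × 2 = 3 (a 2 m² pane = 2 square metres).
P(N = 0) = e^(−μ) μ^0/0! = e^(−3) · 3^0/1 ≈ 0.0498.

0.0498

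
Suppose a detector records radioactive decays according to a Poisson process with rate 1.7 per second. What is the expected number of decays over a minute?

102

E[N] = λt = 1.7 × 60 = 102 (a minute = 60 seconds).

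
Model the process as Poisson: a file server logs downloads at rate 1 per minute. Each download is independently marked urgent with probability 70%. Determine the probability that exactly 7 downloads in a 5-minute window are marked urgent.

0.0385

Thinning: the downloads that are marked urgent themselves form a Poisson process with rate 0.7 × 1 = 0.7 per minute.
Over the interval, μ = 0.7 × 5 = 3.5 (a 5-minute window = 5 minutes).
P(N = 7) = e^(−3.5) · 3.5^7/7! ≈ 0.0385.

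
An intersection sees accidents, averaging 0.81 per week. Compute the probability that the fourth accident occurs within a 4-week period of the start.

0.4064

Over the interval, μ = 0.81 × 4 = 3.24 (a 4-week period = 4 weeks).
The fourth arrival falls in the interval iff at least 4 events occur there: P(S_4 ≤ t) = P(N ≥ 4) = 1 − P(N ≤ 3) ≈ 0.4064.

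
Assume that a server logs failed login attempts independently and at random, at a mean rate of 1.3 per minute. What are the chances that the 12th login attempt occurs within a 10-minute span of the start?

0.6468

Over the interval, μ = 1.3 × 10 = 13 (a 10-minute span = 10 minutes).
The 12th arrival falls in the interval iff at least 12 events occur there: P(S_12 ≤ t) = P(N ≥ 12) = 1 − P(N ≤ 11) ≈ 0.6468.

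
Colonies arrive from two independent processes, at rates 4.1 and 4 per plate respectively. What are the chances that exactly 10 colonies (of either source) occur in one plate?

Independent Poisson processes superpose: combined rate λ = 4.1 + 4 = 8.1 per plate.
So μ = 8.1.
P(N = 10) = e^(−8.1) · 8.1^10/10! ≈ 0.1017.

0.1017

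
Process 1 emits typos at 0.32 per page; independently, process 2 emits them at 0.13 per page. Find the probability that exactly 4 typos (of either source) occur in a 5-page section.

0.1126

Independent Poisson processes superpose: combined rate λ = 0.32 + 0.13 = 0.45 per page.
Over the interval, μ = 0.45 × 5 = 2.25 (a 5-page section = 5 pages).
P(N = 4) = e^(−2.25) · 2.25^4/4! ≈ 0.1126.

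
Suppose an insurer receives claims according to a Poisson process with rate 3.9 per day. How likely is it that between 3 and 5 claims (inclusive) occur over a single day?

0.5474

With mean μ = 3.9 per day,
P(3 ≤ N ≤ 5) = Σ_{j=3}^{5} e^(−3.9) · 3.9^j/j! ≈ 0.5474.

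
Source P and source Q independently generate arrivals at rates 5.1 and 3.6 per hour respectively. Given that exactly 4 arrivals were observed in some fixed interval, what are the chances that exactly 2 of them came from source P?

0.3530

Given the total, each event is independently from source P with probability p = λ_P/(λ_P+λ_Q) = 5.1/8.7 ≈ 0.5862.
So K ~ Binomial(4, 5.1/8.7): P(K = 2) = C(4,2) · (5.1/8.7)^2 · (3.6/8.7)^2 ≈ 0.3530.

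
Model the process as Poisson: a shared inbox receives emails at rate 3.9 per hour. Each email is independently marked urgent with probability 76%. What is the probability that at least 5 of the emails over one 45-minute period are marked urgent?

0.0750

Thinning: the emails that are marked urgent themselves form a Poisson process with rate 0.76 × 3.9 = 2.964 per hour.
Over the interval, μ = 2.964 × 0.75 = 2.223 (a 45-minute period = 0.75 hours).
P(N ≥ 5) = 1 − P(N ≤ 4) ≈ 0.0750.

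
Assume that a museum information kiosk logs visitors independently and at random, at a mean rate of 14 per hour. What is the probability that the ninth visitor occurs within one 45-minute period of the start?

0.7206

Over the interval, μ = 14 × 0.75 = 10.5 (a 45-minute period = 0.75 hours).
The ninth arrival falls in the interval iff at least 9 events occur there: P(S_9 ≤ t) = P(N ≥ 9) = 1 − P(N ≤ 8) ≈ 0.7206.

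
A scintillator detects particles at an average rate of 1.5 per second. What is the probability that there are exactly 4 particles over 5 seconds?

0.0729

Over the interval, μ = 1.5 × 5 = 7.5 (5 seconds).
P(N = 4) = e^(−μ) μ^4/4! = e^(−7.5) · 7.5^4/24 ≈ 0.0729.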